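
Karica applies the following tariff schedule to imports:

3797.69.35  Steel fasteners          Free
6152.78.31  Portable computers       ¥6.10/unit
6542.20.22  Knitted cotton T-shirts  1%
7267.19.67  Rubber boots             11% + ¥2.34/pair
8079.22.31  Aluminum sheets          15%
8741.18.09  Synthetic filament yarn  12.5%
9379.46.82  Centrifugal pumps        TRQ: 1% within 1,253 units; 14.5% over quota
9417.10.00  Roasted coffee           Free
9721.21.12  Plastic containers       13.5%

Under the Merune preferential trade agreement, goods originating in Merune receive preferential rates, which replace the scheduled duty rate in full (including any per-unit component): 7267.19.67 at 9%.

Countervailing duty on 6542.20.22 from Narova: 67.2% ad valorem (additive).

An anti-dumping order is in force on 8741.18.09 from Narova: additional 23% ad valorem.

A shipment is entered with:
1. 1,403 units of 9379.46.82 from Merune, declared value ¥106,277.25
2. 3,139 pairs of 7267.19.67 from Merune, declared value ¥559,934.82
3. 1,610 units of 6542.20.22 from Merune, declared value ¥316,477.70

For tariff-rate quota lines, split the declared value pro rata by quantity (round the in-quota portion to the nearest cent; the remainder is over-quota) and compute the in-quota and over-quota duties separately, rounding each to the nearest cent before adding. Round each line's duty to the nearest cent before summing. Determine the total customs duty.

Line 1 (9379.46.82, Merune, 1,403 units, ¥106,277.25):
Code 9379.46.82 is under a tariff-rate quota (threshold 1,253 units). In-quota: 1,253 units at 1%; over-quota: 150 units at 14.5%.
Pro-rata value split: in-quota = ¥106,277.25 × 1,253/1,403 = ¥94,914.75; over-quota = ¥106,277.25 − ¥94,914.75 = ¥11,362.50.
In-quota duty = ¥94,914.75 × 1% = ¥949.15. Over-quota duty = ¥11,362.50 × 14.5% = ¥1,647.56.
Line duty = ¥949.15 + ¥1,647.56 = ¥2,596.71.
Line 2 (7267.19.67, Merune, 3,139 pairs, ¥559,934.82):
Base rate for 7267.19.67 is 11% + ¥2.34/pair.
Origin Merune qualifies under the Karica–Merune agreement and 7267.19.67 is covered: preferential rate 9% applies instead.
Duty = ¥559,934.82 × 9% = ¥50,394.13.
Line 3 (6542.20.22, Merune, 1,610 units, ¥316,477.70):
Base rate for 6542.20.22 is 1%.
Origin Merune is the FTA partner but 6542.20.22 is not on the preference list; base rate stands.
The additional-duty order on 6542.20.22 targets Narova, not Merune; it does not apply.
Duty = ¥316,477.70 × 1% = ¥3,164.78.
Total = ¥2,596.71 + ¥50,394.13 + ¥3,164.78 = ¥56,155.62.

¥56,155.62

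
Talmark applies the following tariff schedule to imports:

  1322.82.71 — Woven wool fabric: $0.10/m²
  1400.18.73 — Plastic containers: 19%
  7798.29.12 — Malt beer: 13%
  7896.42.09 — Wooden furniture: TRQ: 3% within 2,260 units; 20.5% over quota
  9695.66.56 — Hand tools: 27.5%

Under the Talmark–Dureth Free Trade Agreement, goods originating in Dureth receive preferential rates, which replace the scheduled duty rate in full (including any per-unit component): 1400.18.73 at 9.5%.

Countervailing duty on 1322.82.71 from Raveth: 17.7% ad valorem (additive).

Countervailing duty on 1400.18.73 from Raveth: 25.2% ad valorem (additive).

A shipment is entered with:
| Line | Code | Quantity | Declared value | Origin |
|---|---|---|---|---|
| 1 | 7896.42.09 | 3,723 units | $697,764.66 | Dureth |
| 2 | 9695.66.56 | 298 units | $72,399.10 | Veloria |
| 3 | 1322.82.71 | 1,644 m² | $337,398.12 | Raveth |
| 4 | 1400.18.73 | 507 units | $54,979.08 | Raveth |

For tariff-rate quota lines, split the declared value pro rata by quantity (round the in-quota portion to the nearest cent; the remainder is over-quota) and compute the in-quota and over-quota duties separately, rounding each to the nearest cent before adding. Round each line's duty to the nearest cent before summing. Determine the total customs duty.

$173,011.52

Line 1 (7896.42.09, Dureth, 3,723 units, $697,764.66):
Code 7896.42.09 is under a tariff-rate quota (threshold 2,260 units). In-quota: 2,260 units at 3%; over-quota: 1,463 units at 20.5%.
Pro-rata value split: in-quota = $697,764.66 × 2,260/3,723 = $423,569.20; over-quota = $697,764.66 − $423,569.20 = $274,195.46.
In-quota duty = $423,569.20 × 3% = $12,707.08. Over-quota duty = $274,195.46 × 20.5% = $56,210.07.
Line duty = $12,707.08 + $56,210.07 = $68,917.15.
Line 2 (9695.66.56, Veloria, 298 units, $72,399.10):
Base rate for 9695.66.56 is 27.5%.
Duty = $72,399.10 × 27.5% = $19,909.75.
Line 3 (1322.82.71, Raveth, 1,644 m², $337,398.12):
Base rate for 1322.82.71 is $0.10/m².
Additional duty on 1322.82.71 from Raveth: +17.7% ad valorem. Applied ad valorem rate = 17.7%.
Duty = $337,398.12 × 17.7% + 1,644 × $0.10 = $59,883.87.
Line 4 (1400.18.73, Raveth, 507 units, $54,979.08):
Base rate for 1400.18.73 is 19%.
1400.18.73 has an FTA preferential rate, but origin Raveth is not Dureth; base rate stands.
Additional duty on 1400.18.73 from Raveth: +25.2%. Applied ad valorem rate: 19% + 25.2% = 44.2%.
Duty = $54,979.08 × 44.2% = $24,300.75.
Total = $68,917.15 + $19,909.75 + $59,883.87 + $24,300.75 = $173,011.52.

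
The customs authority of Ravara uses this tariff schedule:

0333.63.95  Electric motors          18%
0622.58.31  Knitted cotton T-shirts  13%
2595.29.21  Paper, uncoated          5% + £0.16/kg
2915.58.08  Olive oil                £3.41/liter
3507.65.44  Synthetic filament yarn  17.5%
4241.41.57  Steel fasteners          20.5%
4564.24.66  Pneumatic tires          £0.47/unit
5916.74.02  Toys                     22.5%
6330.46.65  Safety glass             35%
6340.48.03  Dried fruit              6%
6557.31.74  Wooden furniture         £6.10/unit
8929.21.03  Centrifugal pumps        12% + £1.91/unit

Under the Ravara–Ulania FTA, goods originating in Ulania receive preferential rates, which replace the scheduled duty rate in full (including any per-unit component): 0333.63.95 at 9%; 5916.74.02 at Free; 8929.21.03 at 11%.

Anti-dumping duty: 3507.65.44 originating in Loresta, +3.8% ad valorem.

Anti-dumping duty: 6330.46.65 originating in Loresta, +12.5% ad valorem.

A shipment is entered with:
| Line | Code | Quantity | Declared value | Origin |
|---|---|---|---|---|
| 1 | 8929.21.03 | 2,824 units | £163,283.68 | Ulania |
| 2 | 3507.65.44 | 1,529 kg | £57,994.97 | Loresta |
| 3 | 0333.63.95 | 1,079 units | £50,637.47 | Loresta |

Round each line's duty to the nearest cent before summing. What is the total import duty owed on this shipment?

Line 1 (8929.21.03, Ulania, 2,824 units, £163,283.68):
Base rate for 8929.21.03 is 12% + £1.91/unit.
Origin Ulania qualifies under the Ravara–Ulania agreement and 8929.21.03 is covered: preferential rate 11% applies instead.
Duty = £163,283.68 × 11% = £17,961.20.
Line 2 (3507.65.44, Loresta, 1,529 kg, £57,994.97):
Base rate for 3507.65.44 is 17.5%.
Additional duty on 3507.65.44 from Loresta: +3.8%. Applied ad valorem rate: 17.5% + 3.8% = 21.3%.
Duty = £57,994.97 × 21.3% = £12,352.93.
Line 3 (0333.63.95, Loresta, 1,079 units, £50,637.47):
Base rate for 0333.63.95 is 18%.
0333.63.95 has an FTA preferential rate, but origin Loresta is not Ulania; base rate stands.
Duty = £50,637.47 × 18% = £9,114.74.
Total = £17,961.20 + £12,352.93 + £9,114.74 = £39,428.87.

£39,428.87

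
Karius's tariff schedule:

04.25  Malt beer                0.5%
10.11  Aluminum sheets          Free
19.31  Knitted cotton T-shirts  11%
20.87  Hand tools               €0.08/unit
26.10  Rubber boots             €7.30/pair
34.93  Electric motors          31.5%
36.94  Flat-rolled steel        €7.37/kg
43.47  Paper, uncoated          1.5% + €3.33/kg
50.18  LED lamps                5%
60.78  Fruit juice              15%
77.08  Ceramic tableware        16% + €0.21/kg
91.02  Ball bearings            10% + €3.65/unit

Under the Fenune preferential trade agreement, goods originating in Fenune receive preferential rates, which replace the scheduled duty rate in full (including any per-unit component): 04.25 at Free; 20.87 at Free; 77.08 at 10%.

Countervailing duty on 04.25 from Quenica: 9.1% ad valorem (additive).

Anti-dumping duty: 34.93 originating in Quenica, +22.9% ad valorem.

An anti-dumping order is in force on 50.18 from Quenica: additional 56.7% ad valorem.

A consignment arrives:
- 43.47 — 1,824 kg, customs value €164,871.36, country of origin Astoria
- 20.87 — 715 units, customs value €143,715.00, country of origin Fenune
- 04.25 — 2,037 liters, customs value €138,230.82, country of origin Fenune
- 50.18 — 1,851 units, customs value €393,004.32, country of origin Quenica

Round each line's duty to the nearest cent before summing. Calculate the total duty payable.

Line 1 (43.47, Astoria, 1,824 kg, €164,871.36):
Base rate for 43.47 is 1.5% + €3.33/kg.
Duty = €164,871.36 × 1.5% + 1,824 × €3.33 = €8,546.99.
Line 2 (20.87, Fenune, 715 units, €143,715.00):
Base rate for 20.87 is €0.08/unit.
Origin Fenune qualifies under the Karius–Fenune agreement and 20.87 is covered: preferential rate Free applies instead.
Duty = €143,715.00 × 0% = €0.00.
Line 3 (04.25, Fenune, 2,037 liters, €138,230.82):
Base rate for 04.25 is 0.5%.
Origin Fenune qualifies under the Karius–Fenune agreement and 04.25 is covered: preferential rate Free applies instead.
The additional-duty order on 04.25 targets Quenica, not Fenune; it does not apply.
Duty = €138,230.82 × 0% = €0.00.
Line 4 (50.18, Quenica, 1,851 units, €393,004.32):
Base rate for 50.18 is 5%.
Additional duty on 50.18 from Quenica: +56.7%. Applied ad valorem rate: 5% + 56.7% = 61.7%.
Duty = €393,004.32 × 61.7% = €242,483.67.
Total = €8,546.99 + €0.00 + €0.00 + €242,483.67 = €251,030.66.

€251,030.66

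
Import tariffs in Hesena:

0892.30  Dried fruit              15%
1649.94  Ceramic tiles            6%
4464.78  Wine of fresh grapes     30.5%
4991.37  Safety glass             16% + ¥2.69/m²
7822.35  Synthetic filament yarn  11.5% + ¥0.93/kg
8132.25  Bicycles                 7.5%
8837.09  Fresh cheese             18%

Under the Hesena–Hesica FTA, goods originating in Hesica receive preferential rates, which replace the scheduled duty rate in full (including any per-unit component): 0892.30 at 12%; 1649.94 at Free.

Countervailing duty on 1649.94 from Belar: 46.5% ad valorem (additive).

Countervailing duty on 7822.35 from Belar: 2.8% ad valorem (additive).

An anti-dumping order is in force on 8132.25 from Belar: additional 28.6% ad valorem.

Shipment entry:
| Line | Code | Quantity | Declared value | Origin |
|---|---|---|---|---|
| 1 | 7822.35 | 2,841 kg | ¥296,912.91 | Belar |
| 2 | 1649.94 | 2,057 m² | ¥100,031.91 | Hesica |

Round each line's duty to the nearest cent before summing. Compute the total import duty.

Line 1 (7822.35, Belar, 2,841 kg, ¥296,912.91):
Base rate for 7822.35 is 11.5% + ¥0.93/kg.
Additional duty on 7822.35 from Belar: +2.8%. Applied ad valorem rate: 11.5% + 2.8% = 14.3%.
Duty = ¥296,912.91 × 14.3% + 2,841 × ¥0.93 = ¥45,100.68.
Line 2 (1649.94, Hesica, 2,057 m², ¥100,031.91):
Base rate for 1649.94 is 6%.
Origin Hesica qualifies under the Hesena–Hesica agreement and 1649.94 is covered: preferential rate Free applies instead.
The additional-duty order on 1649.94 targets Belar, not Hesica; it does not apply.
Duty = ¥100,031.91 × 0% = ¥0.00.
Total = ¥45,100.68 + ¥0.00 = ¥45,100.68.

¥45,100.68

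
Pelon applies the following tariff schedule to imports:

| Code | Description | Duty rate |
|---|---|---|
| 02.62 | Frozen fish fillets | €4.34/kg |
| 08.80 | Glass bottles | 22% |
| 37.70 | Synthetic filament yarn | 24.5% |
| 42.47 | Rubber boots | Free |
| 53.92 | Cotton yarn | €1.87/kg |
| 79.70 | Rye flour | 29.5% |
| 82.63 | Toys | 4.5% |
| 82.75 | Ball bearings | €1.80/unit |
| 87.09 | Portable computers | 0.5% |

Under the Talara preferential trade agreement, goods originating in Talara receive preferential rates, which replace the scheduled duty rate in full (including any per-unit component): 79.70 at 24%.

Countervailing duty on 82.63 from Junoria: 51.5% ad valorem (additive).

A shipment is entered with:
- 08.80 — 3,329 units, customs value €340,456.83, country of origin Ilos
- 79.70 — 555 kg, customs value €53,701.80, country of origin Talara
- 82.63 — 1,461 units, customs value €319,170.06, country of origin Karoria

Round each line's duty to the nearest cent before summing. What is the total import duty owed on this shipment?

€102,151.58

Line 1 (08.80, Ilos, 3,329 units, €340,456.83):
Base rate for 08.80 is 22%.
Duty = €340,456.83 × 22% = €74,900.50.
Line 2 (79.70, Talara, 555 kg, €53,701.80):
Base rate for 79.70 is 29.5%.
Origin Talara qualifies under the Pelon–Talara agreement and 79.70 is covered: preferential rate 24% applies instead.
Duty = €53,701.80 × 24% = €12,888.43.
Line 3 (82.63, Karoria, 1,461 units, €319,170.06):
Base rate for 82.63 is 4.5%.
The additional-duty order on 82.63 targets Junoria, not Karoria; it does not apply.
Duty = €319,170.06 × 4.5% = €14,362.65.
Total = €74,900.50 + €12,888.43 + €14,362.65 = €102,151.58.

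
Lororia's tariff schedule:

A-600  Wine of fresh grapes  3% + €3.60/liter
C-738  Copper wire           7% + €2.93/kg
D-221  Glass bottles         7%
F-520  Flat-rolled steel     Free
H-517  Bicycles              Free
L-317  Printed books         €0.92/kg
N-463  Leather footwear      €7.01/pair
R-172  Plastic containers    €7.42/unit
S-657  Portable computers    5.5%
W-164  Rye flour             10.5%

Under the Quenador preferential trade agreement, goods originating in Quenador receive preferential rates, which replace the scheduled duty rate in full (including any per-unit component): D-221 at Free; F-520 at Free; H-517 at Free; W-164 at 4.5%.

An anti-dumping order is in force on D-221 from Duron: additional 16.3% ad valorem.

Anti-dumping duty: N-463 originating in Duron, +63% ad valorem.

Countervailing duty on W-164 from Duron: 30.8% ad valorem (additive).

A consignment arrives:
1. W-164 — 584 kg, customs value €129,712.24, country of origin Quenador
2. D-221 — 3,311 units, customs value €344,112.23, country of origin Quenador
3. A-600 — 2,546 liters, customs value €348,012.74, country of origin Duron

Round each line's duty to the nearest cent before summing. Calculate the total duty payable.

€25,443.03

Line 1 (W-164, Quenador, 584 kg, €129,712.24):
Base rate for W-164 is 10.5%.
Origin Quenador qualifies under the Lororia–Quenador agreement and W-164 is covered: preferential rate 4.5% applies instead.
The additional-duty order on W-164 targets Duron, not Quenador; it does not apply.
Duty = €129,712.24 × 4.5% = €5,837.05.
Line 2 (D-221, Quenador, 3,311 units, €344,112.23):
Base rate for D-221 is 7%.
Origin Quenador qualifies under the Lororia–Quenador agreement and D-221 is covered: preferential rate Free applies instead.
The additional-duty order on D-221 targets Duron, not Quenador; it does not apply.
Duty = €344,112.23 × 0% = €0.00.
Line 3 (A-600, Duron, 2,546 liters, €348,012.74):
Base rate for A-600 is 3% + €3.60/liter.
Duty = €348,012.74 × 3% + 2,546 × €3.60 = €19,605.98.
Total = €5,837.05 + €0.00 + €19,605.98 = €25,443.03.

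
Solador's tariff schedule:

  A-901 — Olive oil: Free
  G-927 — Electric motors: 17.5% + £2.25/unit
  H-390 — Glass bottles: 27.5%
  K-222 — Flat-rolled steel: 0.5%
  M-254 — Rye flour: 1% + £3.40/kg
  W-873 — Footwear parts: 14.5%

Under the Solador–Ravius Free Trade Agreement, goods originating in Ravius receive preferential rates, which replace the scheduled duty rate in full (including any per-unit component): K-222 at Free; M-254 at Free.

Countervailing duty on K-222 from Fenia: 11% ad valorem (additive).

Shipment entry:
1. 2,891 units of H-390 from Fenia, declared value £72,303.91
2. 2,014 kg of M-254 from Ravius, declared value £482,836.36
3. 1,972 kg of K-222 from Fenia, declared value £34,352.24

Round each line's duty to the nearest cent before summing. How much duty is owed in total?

£23,834.09

Line 1 (H-390, Fenia, 2,891 units, £72,303.91):
Base rate for H-390 is 27.5%.
Duty = £72,303.91 × 27.5% = £19,883.58.
Line 2 (M-254, Ravius, 2,014 kg, £482,836.36):
Base rate for M-254 is 1% + £3.40/kg.
Origin Ravius qualifies under the Solador–Ravius agreement and M-254 is covered: preferential rate Free applies instead.
Duty = £482,836.36 × 0% = £0.00.
Line 3 (K-222, Fenia, 1,972 kg, £34,352.24):
Base rate for K-222 is 0.5%.
K-222 has an FTA preferential rate, but origin Fenia is not Ravius; base rate stands.
Additional duty on K-222 from Fenia: +11%. Applied ad valorem rate: 0.5% + 11% = 11.5%.
Duty = £34,352.24 × 11.5% = £3,950.51.
Total = £19,883.58 + £0.00 + £3,950.51 = £23,834.09.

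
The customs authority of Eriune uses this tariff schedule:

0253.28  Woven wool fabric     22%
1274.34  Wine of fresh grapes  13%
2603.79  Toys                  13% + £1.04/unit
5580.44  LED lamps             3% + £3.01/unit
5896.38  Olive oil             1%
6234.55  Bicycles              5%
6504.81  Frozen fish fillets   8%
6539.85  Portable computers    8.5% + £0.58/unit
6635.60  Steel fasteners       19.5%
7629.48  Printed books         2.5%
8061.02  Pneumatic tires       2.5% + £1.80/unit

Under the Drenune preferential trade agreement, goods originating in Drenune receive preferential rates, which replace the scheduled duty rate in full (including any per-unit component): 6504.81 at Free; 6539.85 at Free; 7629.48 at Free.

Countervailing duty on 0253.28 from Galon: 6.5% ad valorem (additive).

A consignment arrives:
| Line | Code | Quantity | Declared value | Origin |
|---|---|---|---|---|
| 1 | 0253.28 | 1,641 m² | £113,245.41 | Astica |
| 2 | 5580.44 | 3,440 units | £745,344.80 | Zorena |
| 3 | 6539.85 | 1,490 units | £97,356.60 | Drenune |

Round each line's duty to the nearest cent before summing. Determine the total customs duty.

Line 1 (0253.28, Astica, 1,641 m², £113,245.41):
Base rate for 0253.28 is 22%.
The additional-duty order on 0253.28 targets Galon, not Astica; it does not apply.
Duty = £113,245.41 × 22% = £24,913.99.
Line 2 (5580.44, Zorena, 3,440 units, £745,344.80):
Base rate for 5580.44 is 3% + £3.01/unit.
Duty = £745,344.80 × 3% + 3,440 × £3.01 = £32,714.74.
Line 3 (6539.85, Drenune, 1,490 units, £97,356.60):
Base rate for 6539.85 is 8.5% + £0.58/unit.
Origin Drenune qualifies under the Eriune–Drenune agreement and 6539.85 is covered: preferential rate Free applies instead.
Duty = £97,356.60 × 0% = £0.00.
Total = £24,913.99 + £32,714.74 + £0.00 = £57,628.73.

£57,628.73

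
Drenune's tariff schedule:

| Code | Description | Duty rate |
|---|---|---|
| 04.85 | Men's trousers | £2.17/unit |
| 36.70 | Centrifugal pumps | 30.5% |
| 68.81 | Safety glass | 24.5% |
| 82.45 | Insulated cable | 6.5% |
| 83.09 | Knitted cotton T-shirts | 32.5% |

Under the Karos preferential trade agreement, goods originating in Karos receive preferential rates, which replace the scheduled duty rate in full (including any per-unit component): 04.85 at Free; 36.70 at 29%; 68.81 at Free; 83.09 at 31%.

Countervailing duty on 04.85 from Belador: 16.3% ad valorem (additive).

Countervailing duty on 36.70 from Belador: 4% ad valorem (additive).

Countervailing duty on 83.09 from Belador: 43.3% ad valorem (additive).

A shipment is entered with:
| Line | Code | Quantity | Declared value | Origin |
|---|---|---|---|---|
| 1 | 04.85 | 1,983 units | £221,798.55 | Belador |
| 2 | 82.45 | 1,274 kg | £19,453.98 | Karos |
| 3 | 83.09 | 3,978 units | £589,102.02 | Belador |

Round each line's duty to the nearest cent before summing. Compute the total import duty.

Line 1 (04.85, Belador, 1,983 units, £221,798.55):
Base rate for 04.85 is £2.17/unit.
04.85 has an FTA preferential rate, but origin Belador is not Karos; base rate stands.
Additional duty on 04.85 from Belador: +16.3% ad valorem. Applied ad valorem rate = 16.3%.
Duty = £221,798.55 × 16.3% + 1,983 × £2.17 = £40,456.27.
Line 2 (82.45, Karos, 1,274 kg, £19,453.98):
Base rate for 82.45 is 6.5%.
Origin Karos is the FTA partner but 82.45 is not on the preference list; base rate stands.
Duty = £19,453.98 × 6.5% = £1,264.51.
Line 3 (83.09, Belador, 3,978 units, £589,102.02):
Base rate for 83.09 is 32.5%.
83.09 has an FTA preferential rate, but origin Belador is not Karos; base rate stands.
Additional duty on 83.09 from Belador: +43.3%. Applied ad valorem rate: 32.5% + 43.3% = 75.8%.
Duty = £589,102.02 × 75.8% = £446,539.33.
Total = £40,456.27 + £1,264.51 + £446,539.33 = £488,260.11.

£488,260.11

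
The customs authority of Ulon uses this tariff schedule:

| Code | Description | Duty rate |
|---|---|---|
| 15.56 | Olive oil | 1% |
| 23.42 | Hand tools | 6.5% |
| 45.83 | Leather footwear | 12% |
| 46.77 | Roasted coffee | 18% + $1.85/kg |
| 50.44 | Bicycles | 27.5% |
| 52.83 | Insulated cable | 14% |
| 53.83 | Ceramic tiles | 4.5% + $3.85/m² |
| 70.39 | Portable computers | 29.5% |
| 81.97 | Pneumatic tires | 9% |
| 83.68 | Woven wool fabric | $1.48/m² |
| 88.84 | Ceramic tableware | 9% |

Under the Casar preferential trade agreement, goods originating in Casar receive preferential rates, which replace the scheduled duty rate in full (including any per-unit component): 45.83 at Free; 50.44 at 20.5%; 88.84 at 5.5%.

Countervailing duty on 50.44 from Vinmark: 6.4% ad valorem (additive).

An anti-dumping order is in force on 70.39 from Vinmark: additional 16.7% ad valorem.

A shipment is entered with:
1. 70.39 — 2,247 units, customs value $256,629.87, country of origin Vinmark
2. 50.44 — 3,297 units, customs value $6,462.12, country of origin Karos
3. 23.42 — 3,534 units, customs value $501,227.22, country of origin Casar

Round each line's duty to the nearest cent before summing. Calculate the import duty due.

$152,919.85

Line 1 (70.39, Vinmark, 2,247 units, $256,629.87):
Base rate for 70.39 is 29.5%.
Additional duty on 70.39 from Vinmark: +16.7%. Applied ad valorem rate: 29.5% + 16.7% = 46.2%.
Duty = $256,629.87 × 46.2% = $118,563.00.
Line 2 (50.44, Karos, 3,297 units, $6,462.12):
Base rate for 50.44 is 27.5%.
50.44 has an FTA preferential rate, but origin Karos is not Casar; base rate stands.
The additional-duty order on 50.44 targets Vinmark, not Karos; it does not apply.
Duty = $6,462.12 × 27.5% = $1,777.08.
Line 3 (23.42, Casar, 3,534 units, $501,227.22):
Base rate for 23.42 is 6.5%.
Origin Casar is the FTA partner but 23.42 is not on the preference list; base rate stands.
Duty = $501,227.22 × 6.5% = $32,579.77.
Total = $118,563.00 + $1,777.08 + $32,579.77 = $152,919.85.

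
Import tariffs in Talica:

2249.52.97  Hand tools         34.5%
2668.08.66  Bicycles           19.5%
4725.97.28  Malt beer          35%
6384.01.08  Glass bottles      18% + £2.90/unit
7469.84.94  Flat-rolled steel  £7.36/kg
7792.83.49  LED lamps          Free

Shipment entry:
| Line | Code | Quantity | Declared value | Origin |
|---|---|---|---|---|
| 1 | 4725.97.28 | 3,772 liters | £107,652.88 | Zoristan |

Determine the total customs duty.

£37,678.51

Line 1 (4725.97.28, Zoristan, 3,772 liters, £107,652.88):
Base rate for 4725.97.28 is 35%.
Duty = £107,652.88 × 35% = £37,678.51.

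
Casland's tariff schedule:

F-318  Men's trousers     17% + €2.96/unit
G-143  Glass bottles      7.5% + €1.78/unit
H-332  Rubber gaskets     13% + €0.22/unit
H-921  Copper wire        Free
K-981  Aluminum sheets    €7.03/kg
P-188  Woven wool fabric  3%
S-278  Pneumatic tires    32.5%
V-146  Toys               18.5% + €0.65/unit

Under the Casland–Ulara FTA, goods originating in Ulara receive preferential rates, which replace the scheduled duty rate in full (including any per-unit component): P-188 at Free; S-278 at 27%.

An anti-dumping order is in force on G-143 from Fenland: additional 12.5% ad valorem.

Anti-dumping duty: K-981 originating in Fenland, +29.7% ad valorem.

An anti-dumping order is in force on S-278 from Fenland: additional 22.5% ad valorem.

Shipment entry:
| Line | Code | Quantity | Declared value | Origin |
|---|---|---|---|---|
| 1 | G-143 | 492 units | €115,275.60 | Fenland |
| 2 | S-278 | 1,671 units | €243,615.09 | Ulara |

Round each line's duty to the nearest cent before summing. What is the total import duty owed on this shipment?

€89,706.95

Line 1 (G-143, Fenland, 492 units, €115,275.60):
Base rate for G-143 is 7.5% + €1.78/unit.
Additional duty on G-143 from Fenland: +12.5%. Applied ad valorem rate: 7.5% + 12.5% = 20%.
Duty = €115,275.60 × 20% + 492 × €1.78 = €23,930.88.
Line 2 (S-278, Ulara, 1,671 units, €243,615.09):
Base rate for S-278 is 32.5%.
Origin Ulara qualifies under the Casland–Ulara agreement and S-278 is covered: preferential rate 27% applies instead.
The additional-duty order on S-278 targets Fenland, not Ulara; it does not apply.
Duty = €243,615.09 × 27% = €65,776.07.
Total = €23,930.88 + €65,776.07 = €89,706.95.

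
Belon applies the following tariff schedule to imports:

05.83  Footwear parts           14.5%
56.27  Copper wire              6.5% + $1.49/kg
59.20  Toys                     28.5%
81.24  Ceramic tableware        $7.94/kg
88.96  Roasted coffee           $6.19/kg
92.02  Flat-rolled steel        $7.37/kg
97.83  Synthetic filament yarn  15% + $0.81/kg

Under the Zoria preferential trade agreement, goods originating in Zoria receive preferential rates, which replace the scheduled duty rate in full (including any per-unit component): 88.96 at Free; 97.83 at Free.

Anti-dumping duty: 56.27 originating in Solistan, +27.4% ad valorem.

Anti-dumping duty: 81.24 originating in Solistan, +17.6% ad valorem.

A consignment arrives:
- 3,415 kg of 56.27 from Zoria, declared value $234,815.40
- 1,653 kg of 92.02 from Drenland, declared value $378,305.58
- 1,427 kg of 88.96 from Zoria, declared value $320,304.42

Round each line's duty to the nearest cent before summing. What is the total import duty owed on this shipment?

$32,533.96

Line 1 (56.27, Zoria, 3,415 kg, $234,815.40):
Base rate for 56.27 is 6.5% + $1.49/kg.
Origin Zoria is the FTA partner but 56.27 is not on the preference list; base rate stands.
The additional-duty order on 56.27 targets Solistan, not Zoria; it does not apply.
Duty = $234,815.40 × 6.5% + 3,415 × $1.49 = $20,351.35.
Line 2 (92.02, Drenland, 1,653 kg, $378,305.58):
Base rate for 92.02 is $7.37/kg.
Duty = 1,653 × $7.37 = $12,182.61.
Line 3 (88.96, Zoria, 1,427 kg, $320,304.42):
Base rate for 88.96 is $6.19/kg.
Origin Zoria qualifies under the Belon–Zoria agreement and 88.96 is covered: preferential rate Free applies instead.
Duty = $320,304.42 × 0% = $0.00.
Total = $20,351.35 + $12,182.61 + $0.00 = $32,533.96.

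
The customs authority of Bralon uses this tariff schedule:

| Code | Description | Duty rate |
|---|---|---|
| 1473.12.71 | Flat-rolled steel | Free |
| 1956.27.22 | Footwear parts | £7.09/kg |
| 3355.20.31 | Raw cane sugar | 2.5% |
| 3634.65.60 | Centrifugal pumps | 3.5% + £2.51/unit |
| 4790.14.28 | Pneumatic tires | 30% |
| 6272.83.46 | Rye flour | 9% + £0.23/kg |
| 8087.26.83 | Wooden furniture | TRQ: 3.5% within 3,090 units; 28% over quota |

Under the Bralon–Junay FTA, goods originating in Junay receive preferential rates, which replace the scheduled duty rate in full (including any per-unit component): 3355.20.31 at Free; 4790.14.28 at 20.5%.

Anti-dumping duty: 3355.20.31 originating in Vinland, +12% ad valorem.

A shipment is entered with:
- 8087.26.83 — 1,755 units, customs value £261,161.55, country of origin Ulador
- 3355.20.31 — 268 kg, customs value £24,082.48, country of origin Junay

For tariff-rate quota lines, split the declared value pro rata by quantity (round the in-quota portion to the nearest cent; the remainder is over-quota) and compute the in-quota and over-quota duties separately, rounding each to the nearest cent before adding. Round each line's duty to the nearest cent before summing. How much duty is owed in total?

£9,140.65

Line 1 (8087.26.83, Ulador, 1,755 units, £261,161.55):
Code 8087.26.83 is under a tariff-rate quota (threshold 3,090 units). Quantity 1,755 units is within the quota, so the in-quota rate 3.5% applies to the full value.
Duty = £261,161.55 × 3.5% = £9,140.65.
Line 2 (3355.20.31, Junay, 268 kg, £24,082.48):
Base rate for 3355.20.31 is 2.5%.
Origin Junay qualifies under the Bralon–Junay agreement and 3355.20.31 is covered: preferential rate Free applies instead.
The additional-duty order on 3355.20.31 targets Vinland, not Junay; it does not apply.
Duty = £24,082.48 × 0% = £0.00.
Total = £9,140.65 + £0.00 = £9,140.65.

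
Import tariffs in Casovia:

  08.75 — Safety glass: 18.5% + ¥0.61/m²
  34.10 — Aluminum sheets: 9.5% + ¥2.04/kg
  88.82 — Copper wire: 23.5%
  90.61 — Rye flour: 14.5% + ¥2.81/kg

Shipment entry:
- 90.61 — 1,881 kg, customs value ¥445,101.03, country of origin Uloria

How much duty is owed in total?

¥69,825.26

Line 1 (90.61, Uloria, 1,881 kg, ¥445,101.03):
Base rate for 90.61 is 14.5% + ¥2.81/kg.
Duty = ¥445,101.03 × 14.5% + 1,881 × ¥2.81 = ¥69,825.26.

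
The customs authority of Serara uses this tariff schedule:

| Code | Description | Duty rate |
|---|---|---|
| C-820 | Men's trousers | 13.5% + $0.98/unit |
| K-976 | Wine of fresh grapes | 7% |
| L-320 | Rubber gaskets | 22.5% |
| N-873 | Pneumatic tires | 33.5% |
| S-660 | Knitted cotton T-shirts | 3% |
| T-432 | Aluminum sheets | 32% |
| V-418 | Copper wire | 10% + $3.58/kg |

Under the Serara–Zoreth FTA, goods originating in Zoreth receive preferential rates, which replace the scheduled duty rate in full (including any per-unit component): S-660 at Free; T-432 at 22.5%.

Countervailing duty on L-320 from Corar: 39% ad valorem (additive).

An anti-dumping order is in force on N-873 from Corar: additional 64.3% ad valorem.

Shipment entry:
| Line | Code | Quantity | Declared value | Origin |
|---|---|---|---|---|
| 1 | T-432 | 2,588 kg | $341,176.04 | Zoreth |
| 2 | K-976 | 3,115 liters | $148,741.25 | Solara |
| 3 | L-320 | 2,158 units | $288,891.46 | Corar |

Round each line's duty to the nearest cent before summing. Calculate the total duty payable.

Line 1 (T-432, Zoreth, 2,588 kg, $341,176.04):
Base rate for T-432 is 32%.
Origin Zoreth qualifies under the Serara–Zoreth agreement and T-432 is covered: preferential rate 22.5% applies instead.
Duty = $341,176.04 × 22.5% = $76,764.61.
Line 2 (K-976, Solara, 3,115 liters, $148,741.25):
Base rate for K-976 is 7%.
Duty = $148,741.25 × 7% = $10,411.89.
Line 3 (L-320, Corar, 2,158 units, $288,891.46):
Base rate for L-320 is 22.5%.
Additional duty on L-320 from Corar: +39%. Applied ad valorem rate: 22.5% + 39% = 61.5%.
Duty = $288,891.46 × 61.5% = $177,668.25.
Total = $76,764.61 + $10,411.89 + $177,668.25 = $264,844.75.

$264,844.75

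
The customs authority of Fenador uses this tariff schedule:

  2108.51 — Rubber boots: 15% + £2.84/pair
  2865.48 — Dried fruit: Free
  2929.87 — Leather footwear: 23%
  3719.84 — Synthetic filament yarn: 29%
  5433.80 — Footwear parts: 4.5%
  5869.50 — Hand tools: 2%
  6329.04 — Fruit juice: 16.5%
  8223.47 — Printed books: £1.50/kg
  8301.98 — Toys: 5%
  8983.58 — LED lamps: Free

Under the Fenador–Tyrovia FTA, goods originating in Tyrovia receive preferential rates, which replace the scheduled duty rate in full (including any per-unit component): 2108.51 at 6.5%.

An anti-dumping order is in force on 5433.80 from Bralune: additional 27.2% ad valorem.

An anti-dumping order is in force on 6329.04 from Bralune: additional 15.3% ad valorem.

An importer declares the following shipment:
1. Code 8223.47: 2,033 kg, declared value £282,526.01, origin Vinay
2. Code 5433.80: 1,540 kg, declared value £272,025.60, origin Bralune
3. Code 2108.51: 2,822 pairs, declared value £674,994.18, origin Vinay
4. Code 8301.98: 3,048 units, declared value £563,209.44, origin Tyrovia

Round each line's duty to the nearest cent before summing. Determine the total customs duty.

Line 1 (8223.47, Vinay, 2,033 kg, £282,526.01):
Base rate for 8223.47 is £1.50/kg.
Duty = 2,033 × £1.50 = £3,049.50.
Line 2 (5433.80, Bralune, 1,540 kg, £272,025.60):
Base rate for 5433.80 is 4.5%.
Additional duty on 5433.80 from Bralune: +27.2%. Applied ad valorem rate: 4.5% + 27.2% = 31.7%.
Duty = £272,025.60 × 31.7% = £86,232.12.
Line 3 (2108.51, Vinay, 2,822 pairs, £674,994.18):
Base rate for 2108.51 is 15% + £2.84/pair.
2108.51 has an FTA preferential rate, but origin Vinay is not Tyrovia; base rate stands.
Duty = £674,994.18 × 15% + 2,822 × £2.84 = £109,263.61.
Line 4 (8301.98, Tyrovia, 3,048 units, £563,209.44):
Base rate for 8301.98 is 5%.
Origin Tyrovia is the FTA partner but 8301.98 is not on the preference list; base rate stands.
Duty = £563,209.44 × 5% = £28,160.47.
Total = £3,049.50 + £86,232.12 + £109,263.61 + £28,160.47 = £226,705.70.

£226,705.70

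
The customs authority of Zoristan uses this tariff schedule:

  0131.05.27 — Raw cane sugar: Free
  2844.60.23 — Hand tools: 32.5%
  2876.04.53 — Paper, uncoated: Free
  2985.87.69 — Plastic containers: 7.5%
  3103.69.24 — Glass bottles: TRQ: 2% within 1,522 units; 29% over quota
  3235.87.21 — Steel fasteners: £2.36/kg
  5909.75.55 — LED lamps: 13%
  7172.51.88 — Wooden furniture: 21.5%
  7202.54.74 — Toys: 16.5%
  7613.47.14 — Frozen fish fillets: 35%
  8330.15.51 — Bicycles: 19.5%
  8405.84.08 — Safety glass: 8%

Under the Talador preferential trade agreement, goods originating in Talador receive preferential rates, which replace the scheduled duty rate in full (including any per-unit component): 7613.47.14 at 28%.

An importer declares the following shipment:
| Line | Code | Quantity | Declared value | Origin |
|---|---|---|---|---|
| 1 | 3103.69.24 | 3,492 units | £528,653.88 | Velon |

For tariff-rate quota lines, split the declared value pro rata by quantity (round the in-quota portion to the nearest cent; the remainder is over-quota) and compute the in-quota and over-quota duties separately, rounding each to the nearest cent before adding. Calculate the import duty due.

£91,097.42

Line 1 (3103.69.24, Velon, 3,492 units, £528,653.88):
Code 3103.69.24 is under a tariff-rate quota (threshold 1,522 units). In-quota: 1,522 units at 2%; over-quota: 1,970 units at 29%.
Pro-rata value split: in-quota = £528,653.88 × 1,522/3,492 = £230,415.58; over-quota = £528,653.88 − £230,415.58 = £298,238.30.
In-quota duty = £230,415.58 × 2% = £4,608.31. Over-quota duty = £298,238.30 × 29% = £86,489.11.
Line duty = £4,608.31 + £86,489.11 = £91,097.42.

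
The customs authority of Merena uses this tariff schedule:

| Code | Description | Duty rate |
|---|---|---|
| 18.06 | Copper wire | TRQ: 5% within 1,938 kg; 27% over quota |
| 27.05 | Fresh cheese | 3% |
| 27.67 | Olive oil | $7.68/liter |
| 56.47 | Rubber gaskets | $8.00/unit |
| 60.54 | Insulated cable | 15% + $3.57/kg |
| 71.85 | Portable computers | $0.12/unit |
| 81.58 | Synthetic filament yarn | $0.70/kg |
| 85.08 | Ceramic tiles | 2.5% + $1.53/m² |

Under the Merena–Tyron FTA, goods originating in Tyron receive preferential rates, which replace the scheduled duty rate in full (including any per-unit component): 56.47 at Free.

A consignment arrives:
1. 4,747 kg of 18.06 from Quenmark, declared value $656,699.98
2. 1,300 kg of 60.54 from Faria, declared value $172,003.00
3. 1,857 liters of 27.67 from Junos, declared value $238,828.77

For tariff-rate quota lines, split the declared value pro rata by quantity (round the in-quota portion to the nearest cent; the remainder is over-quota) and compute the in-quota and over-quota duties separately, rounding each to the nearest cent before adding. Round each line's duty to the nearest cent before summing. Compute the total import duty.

$163,029.57

Line 1 (18.06, Quenmark, 4,747 kg, $656,699.98):
Code 18.06 is under a tariff-rate quota (threshold 1,938 kg). In-quota: 1,938 kg at 5%; over-quota: 2,809 kg at 27%.
Pro-rata value split: in-quota = $656,699.98 × 1,938/4,747 = $268,102.92; over-quota = $656,699.98 − $268,102.92 = $388,597.06.
In-quota duty = $268,102.92 × 5% = $13,405.15. Over-quota duty = $388,597.06 × 27% = $104,921.21.
Line duty = $13,405.15 + $104,921.21 = $118,326.36.
Line 2 (60.54, Faria, 1,300 kg, $172,003.00):
Base rate for 60.54 is 15% + $3.57/kg.
Duty = $172,003.00 × 15% + 1,300 × $3.57 = $30,441.45.
Line 3 (27.67, Junos, 1,857 liters, $238,828.77):
Base rate for 27.67 is $7.68/liter.
Duty = 1,857 × $7.68 = $14,261.76.
Total = $118,326.36 + $30,441.45 + $14,261.76 = $163,029.57.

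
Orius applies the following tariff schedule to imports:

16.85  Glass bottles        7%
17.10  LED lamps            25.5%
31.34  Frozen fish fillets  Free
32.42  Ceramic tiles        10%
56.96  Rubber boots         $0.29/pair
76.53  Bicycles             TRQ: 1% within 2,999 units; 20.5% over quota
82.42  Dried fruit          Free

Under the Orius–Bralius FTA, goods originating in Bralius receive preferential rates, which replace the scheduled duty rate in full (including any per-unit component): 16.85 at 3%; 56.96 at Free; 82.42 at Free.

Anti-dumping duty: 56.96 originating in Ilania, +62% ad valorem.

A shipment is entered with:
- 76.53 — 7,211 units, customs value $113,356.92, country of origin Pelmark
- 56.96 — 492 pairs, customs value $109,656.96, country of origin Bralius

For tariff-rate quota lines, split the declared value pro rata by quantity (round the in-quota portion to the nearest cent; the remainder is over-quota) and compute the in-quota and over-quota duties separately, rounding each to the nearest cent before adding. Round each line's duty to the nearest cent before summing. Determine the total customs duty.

$14,045.03

Line 1 (76.53, Pelmark, 7,211 units, $113,356.92):
Code 76.53 is under a tariff-rate quota (threshold 2,999 units). In-quota: 2,999 units at 1%; over-quota: 4,212 units at 20.5%.
Pro-rata value split: in-quota = $113,356.92 × 2,999/7,211 = $47,144.28; over-quota = $113,356.92 − $47,144.28 = $66,212.64.
In-quota duty = $47,144.28 × 1% = $471.44. Over-quota duty = $66,212.64 × 20.5% = $13,573.59.
Line duty = $471.44 + $13,573.59 = $14,045.03.
Line 2 (56.96, Bralius, 492 pairs, $109,656.96):
Base rate for 56.96 is $0.29/pair.
Origin Bralius qualifies under the Orius–Bralius agreement and 56.96 is covered: preferential rate Free applies instead.
The additional-duty order on 56.96 targets Ilania, not Bralius; it does not apply.
Duty = $109,656.96 × 0% = $0.00.
Total = $14,045.03 + $0.00 = $14,045.03.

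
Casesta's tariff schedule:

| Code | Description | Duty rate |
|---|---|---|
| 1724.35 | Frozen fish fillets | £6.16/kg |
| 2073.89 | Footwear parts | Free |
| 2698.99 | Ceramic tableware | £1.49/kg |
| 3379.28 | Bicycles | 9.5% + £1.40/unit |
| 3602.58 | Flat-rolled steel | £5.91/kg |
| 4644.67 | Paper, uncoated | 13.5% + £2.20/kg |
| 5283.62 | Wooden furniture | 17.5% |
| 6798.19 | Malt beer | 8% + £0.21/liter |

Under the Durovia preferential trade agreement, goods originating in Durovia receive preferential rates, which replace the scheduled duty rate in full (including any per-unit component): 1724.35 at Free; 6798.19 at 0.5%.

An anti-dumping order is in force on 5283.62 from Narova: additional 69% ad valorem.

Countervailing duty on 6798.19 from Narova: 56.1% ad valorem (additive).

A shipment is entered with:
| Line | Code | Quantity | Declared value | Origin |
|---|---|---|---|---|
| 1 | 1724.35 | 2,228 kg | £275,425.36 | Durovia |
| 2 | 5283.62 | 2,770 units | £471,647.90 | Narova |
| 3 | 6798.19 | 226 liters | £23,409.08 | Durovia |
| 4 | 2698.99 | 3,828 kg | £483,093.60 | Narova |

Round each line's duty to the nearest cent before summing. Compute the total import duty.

Line 1 (1724.35, Durovia, 2,228 kg, £275,425.36):
Base rate for 1724.35 is £6.16/kg.
Origin Durovia qualifies under the Casesta–Durovia agreement and 1724.35 is covered: preferential rate Free applies instead.
Duty = £275,425.36 × 0% = £0.00.
Line 2 (5283.62, Narova, 2,770 units, £471,647.90):
Base rate for 5283.62 is 17.5%.
Additional duty on 5283.62 from Narova: +69%. Applied ad valorem rate: 17.5% + 69% = 86.5%.
Duty = £471,647.90 × 86.5% = £407,975.43.
Line 3 (6798.19, Durovia, 226 liters, £23,409.08):
Base rate for 6798.19 is 8% + £0.21/liter.
Origin Durovia qualifies under the Casesta–Durovia agreement and 6798.19 is covered: preferential rate 0.5% applies instead.
The additional-duty order on 6798.19 targets Narova, not Durovia; it does not apply.
Duty = £23,409.08 × 0.5% = £117.05.
Line 4 (2698.99, Narova, 3,828 kg, £483,093.60):
Base rate for 2698.99 is £1.49/kg.
Duty = 3,828 × £1.49 = £5,703.72.
Total = £0.00 + £407,975.43 + £117.05 + £5,703.72 = £413,796.20.

£413,796.20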